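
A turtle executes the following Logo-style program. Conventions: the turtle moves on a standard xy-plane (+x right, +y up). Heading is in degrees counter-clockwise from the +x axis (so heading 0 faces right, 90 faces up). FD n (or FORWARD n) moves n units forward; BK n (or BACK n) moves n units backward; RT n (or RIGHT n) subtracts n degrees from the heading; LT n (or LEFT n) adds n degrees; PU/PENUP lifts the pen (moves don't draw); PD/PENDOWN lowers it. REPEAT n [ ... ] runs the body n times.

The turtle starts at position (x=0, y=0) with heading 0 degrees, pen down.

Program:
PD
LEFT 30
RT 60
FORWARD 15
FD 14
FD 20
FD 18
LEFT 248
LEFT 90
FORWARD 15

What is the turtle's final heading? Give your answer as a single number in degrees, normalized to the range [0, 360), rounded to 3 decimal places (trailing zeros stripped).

Executing turtle program step by step:
Start: pos=(0,0), heading=0, pen down
PD: pen down
LT 30: heading 0 -> 30
RT 60: heading 30 -> 330
FD 15: (0,0) -> (12.99,-7.5) [heading=330, draw]
FD 14: (12.99,-7.5) -> (25.115,-14.5) [heading=330, draw]
FD 20: (25.115,-14.5) -> (42.435,-24.5) [heading=330, draw]
FD 18: (42.435,-24.5) -> (58.024,-33.5) [heading=330, draw]
LT 248: heading 330 -> 218
LT 90: heading 218 -> 308
FD 15: (58.024,-33.5) -> (67.259,-45.32) [heading=308, draw]
Final: pos=(67.259,-45.32), heading=308, 5 segment(s) drawn

Answer: 308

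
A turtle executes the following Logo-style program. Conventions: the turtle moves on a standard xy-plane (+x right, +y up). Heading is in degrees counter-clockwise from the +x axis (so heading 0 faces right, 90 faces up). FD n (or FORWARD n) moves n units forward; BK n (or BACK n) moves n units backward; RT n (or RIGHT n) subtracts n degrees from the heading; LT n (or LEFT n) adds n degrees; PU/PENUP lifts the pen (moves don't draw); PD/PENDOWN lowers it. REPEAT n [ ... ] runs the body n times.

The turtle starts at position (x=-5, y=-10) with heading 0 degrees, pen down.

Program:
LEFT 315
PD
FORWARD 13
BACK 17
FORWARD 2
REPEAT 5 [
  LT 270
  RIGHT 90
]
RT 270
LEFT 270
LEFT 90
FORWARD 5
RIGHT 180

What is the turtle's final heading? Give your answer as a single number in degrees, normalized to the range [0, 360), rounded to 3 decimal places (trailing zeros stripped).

Answer: 45

Derivation:
Executing turtle program step by step:
Start: pos=(-5,-10), heading=0, pen down
LT 315: heading 0 -> 315
PD: pen down
FD 13: (-5,-10) -> (4.192,-19.192) [heading=315, draw]
BK 17: (4.192,-19.192) -> (-7.828,-7.172) [heading=315, draw]
FD 2: (-7.828,-7.172) -> (-6.414,-8.586) [heading=315, draw]
REPEAT 5 [
  -- iteration 1/5 --
  LT 270: heading 315 -> 225
  RT 90: heading 225 -> 135
  -- iteration 2/5 --
  LT 270: heading 135 -> 45
  RT 90: heading 45 -> 315
  -- iteration 3/5 --
  LT 270: heading 315 -> 225
  RT 90: heading 225 -> 135
  -- iteration 4/5 --
  LT 270: heading 135 -> 45
  RT 90: heading 45 -> 315
  -- iteration 5/5 --
  LT 270: heading 315 -> 225
  RT 90: heading 225 -> 135
]
RT 270: heading 135 -> 225
LT 270: heading 225 -> 135
LT 90: heading 135 -> 225
FD 5: (-6.414,-8.586) -> (-9.95,-12.121) [heading=225, draw]
RT 180: heading 225 -> 45
Final: pos=(-9.95,-12.121), heading=45, 4 segment(s) drawn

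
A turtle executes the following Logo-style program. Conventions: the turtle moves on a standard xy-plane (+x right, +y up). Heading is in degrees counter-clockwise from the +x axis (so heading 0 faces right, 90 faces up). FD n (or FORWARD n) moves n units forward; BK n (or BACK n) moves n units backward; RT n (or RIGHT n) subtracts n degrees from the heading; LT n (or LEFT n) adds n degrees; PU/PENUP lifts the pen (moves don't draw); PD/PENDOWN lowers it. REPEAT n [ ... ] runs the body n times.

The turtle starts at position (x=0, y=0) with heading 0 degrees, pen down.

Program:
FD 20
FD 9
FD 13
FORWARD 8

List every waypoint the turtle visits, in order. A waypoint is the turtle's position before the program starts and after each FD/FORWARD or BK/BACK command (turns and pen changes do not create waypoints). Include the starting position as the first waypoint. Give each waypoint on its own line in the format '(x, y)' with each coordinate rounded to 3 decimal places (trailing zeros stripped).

Answer: (0, 0)
(20, 0)
(29, 0)
(42, 0)
(50, 0)

Derivation:
Executing turtle program step by step:
Start: pos=(0,0), heading=0, pen down
FD 20: (0,0) -> (20,0) [heading=0, draw]
FD 9: (20,0) -> (29,0) [heading=0, draw]
FD 13: (29,0) -> (42,0) [heading=0, draw]
FD 8: (42,0) -> (50,0) [heading=0, draw]
Final: pos=(50,0), heading=0, 4 segment(s) drawn
Waypoints (5 total):
(0, 0)
(20, 0)
(29, 0)
(42, 0)
(50, 0)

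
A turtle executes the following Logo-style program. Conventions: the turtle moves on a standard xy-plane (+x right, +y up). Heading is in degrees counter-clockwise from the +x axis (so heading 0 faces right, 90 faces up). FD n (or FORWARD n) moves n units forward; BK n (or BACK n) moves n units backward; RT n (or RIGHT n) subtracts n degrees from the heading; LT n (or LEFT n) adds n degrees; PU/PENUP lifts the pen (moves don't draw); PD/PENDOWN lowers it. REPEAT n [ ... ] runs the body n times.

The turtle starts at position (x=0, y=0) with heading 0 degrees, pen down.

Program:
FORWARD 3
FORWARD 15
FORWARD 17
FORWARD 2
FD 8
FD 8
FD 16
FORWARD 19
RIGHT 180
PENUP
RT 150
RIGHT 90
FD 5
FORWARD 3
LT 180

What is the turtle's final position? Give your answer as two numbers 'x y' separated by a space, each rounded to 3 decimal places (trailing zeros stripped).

Executing turtle program step by step:
Start: pos=(0,0), heading=0, pen down
FD 3: (0,0) -> (3,0) [heading=0, draw]
FD 15: (3,0) -> (18,0) [heading=0, draw]
FD 17: (18,0) -> (35,0) [heading=0, draw]
FD 2: (35,0) -> (37,0) [heading=0, draw]
FD 8: (37,0) -> (45,0) [heading=0, draw]
FD 8: (45,0) -> (53,0) [heading=0, draw]
FD 16: (53,0) -> (69,0) [heading=0, draw]
FD 19: (69,0) -> (88,0) [heading=0, draw]
RT 180: heading 0 -> 180
PU: pen up
RT 150: heading 180 -> 30
RT 90: heading 30 -> 300
FD 5: (88,0) -> (90.5,-4.33) [heading=300, move]
FD 3: (90.5,-4.33) -> (92,-6.928) [heading=300, move]
LT 180: heading 300 -> 120
Final: pos=(92,-6.928), heading=120, 8 segment(s) drawn

Answer: 92 -6.928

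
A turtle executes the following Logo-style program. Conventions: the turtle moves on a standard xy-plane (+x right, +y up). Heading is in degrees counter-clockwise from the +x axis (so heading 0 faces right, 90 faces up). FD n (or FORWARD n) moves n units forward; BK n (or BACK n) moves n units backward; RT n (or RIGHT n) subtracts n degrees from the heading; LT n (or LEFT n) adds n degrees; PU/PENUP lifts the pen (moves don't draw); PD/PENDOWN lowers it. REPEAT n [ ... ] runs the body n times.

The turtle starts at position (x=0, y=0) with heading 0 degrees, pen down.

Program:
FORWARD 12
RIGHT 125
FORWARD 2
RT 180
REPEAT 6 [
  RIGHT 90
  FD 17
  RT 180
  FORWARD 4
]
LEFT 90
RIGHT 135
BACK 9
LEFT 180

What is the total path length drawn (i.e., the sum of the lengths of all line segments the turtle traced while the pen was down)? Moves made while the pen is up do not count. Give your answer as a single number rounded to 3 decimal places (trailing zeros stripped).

Answer: 149

Derivation:
Executing turtle program step by step:
Start: pos=(0,0), heading=0, pen down
FD 12: (0,0) -> (12,0) [heading=0, draw]
RT 125: heading 0 -> 235
FD 2: (12,0) -> (10.853,-1.638) [heading=235, draw]
RT 180: heading 235 -> 55
REPEAT 6 [
  -- iteration 1/6 --
  RT 90: heading 55 -> 325
  FD 17: (10.853,-1.638) -> (24.778,-11.389) [heading=325, draw]
  RT 180: heading 325 -> 145
  FD 4: (24.778,-11.389) -> (21.502,-9.095) [heading=145, draw]
  -- iteration 2/6 --
  RT 90: heading 145 -> 55
  FD 17: (21.502,-9.095) -> (31.253,4.831) [heading=55, draw]
  RT 180: heading 55 -> 235
  FD 4: (31.253,4.831) -> (28.958,1.554) [heading=235, draw]
  -- iteration 3/6 --
  RT 90: heading 235 -> 145
  FD 17: (28.958,1.554) -> (15.033,11.305) [heading=145, draw]
  RT 180: heading 145 -> 325
  FD 4: (15.033,11.305) -> (18.309,9.011) [heading=325, draw]
  -- iteration 4/6 --
  RT 90: heading 325 -> 235
  FD 17: (18.309,9.011) -> (8.559,-4.915) [heading=235, draw]
  RT 180: heading 235 -> 55
  FD 4: (8.559,-4.915) -> (10.853,-1.638) [heading=55, draw]
  -- iteration 5/6 --
  RT 90: heading 55 -> 325
  FD 17: (10.853,-1.638) -> (24.778,-11.389) [heading=325, draw]
  RT 180: heading 325 -> 145
  FD 4: (24.778,-11.389) -> (21.502,-9.095) [heading=145, draw]
  -- iteration 6/6 --
  RT 90: heading 145 -> 55
  FD 17: (21.502,-9.095) -> (31.253,4.831) [heading=55, draw]
  RT 180: heading 55 -> 235
  FD 4: (31.253,4.831) -> (28.958,1.554) [heading=235, draw]
]
LT 90: heading 235 -> 325
RT 135: heading 325 -> 190
BK 9: (28.958,1.554) -> (37.822,3.117) [heading=190, draw]
LT 180: heading 190 -> 10
Final: pos=(37.822,3.117), heading=10, 15 segment(s) drawn

Segment lengths:
  seg 1: (0,0) -> (12,0), length = 12
  seg 2: (12,0) -> (10.853,-1.638), length = 2
  seg 3: (10.853,-1.638) -> (24.778,-11.389), length = 17
  seg 4: (24.778,-11.389) -> (21.502,-9.095), length = 4
  seg 5: (21.502,-9.095) -> (31.253,4.831), length = 17
  seg 6: (31.253,4.831) -> (28.958,1.554), length = 4
  seg 7: (28.958,1.554) -> (15.033,11.305), length = 17
  seg 8: (15.033,11.305) -> (18.309,9.011), length = 4
  seg 9: (18.309,9.011) -> (8.559,-4.915), length = 17
  seg 10: (8.559,-4.915) -> (10.853,-1.638), length = 4
  seg 11: (10.853,-1.638) -> (24.778,-11.389), length = 17
  seg 12: (24.778,-11.389) -> (21.502,-9.095), length = 4
  seg 13: (21.502,-9.095) -> (31.253,4.831), length = 17
  seg 14: (31.253,4.831) -> (28.958,1.554), length = 4
  seg 15: (28.958,1.554) -> (37.822,3.117), length = 9
Total = 149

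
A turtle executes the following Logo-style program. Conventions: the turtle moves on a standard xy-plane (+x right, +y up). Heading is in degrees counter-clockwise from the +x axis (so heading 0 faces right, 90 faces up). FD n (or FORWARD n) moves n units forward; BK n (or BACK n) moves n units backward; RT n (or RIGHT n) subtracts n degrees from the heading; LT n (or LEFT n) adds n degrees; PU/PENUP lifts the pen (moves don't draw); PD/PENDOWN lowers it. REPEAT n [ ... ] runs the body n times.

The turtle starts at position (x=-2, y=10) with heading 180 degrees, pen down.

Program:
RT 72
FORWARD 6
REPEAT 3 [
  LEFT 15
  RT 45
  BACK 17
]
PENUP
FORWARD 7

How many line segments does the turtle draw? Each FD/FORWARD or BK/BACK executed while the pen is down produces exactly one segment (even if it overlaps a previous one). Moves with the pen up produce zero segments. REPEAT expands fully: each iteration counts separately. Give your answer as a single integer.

Answer: 4

Derivation:
Executing turtle program step by step:
Start: pos=(-2,10), heading=180, pen down
RT 72: heading 180 -> 108
FD 6: (-2,10) -> (-3.854,15.706) [heading=108, draw]
REPEAT 3 [
  -- iteration 1/3 --
  LT 15: heading 108 -> 123
  RT 45: heading 123 -> 78
  BK 17: (-3.854,15.706) -> (-7.389,-0.922) [heading=78, draw]
  -- iteration 2/3 --
  LT 15: heading 78 -> 93
  RT 45: heading 93 -> 48
  BK 17: (-7.389,-0.922) -> (-18.764,-13.556) [heading=48, draw]
  -- iteration 3/3 --
  LT 15: heading 48 -> 63
  RT 45: heading 63 -> 18
  BK 17: (-18.764,-13.556) -> (-34.932,-18.809) [heading=18, draw]
]
PU: pen up
FD 7: (-34.932,-18.809) -> (-28.274,-16.646) [heading=18, move]
Final: pos=(-28.274,-16.646), heading=18, 4 segment(s) drawn
Segments drawn: 4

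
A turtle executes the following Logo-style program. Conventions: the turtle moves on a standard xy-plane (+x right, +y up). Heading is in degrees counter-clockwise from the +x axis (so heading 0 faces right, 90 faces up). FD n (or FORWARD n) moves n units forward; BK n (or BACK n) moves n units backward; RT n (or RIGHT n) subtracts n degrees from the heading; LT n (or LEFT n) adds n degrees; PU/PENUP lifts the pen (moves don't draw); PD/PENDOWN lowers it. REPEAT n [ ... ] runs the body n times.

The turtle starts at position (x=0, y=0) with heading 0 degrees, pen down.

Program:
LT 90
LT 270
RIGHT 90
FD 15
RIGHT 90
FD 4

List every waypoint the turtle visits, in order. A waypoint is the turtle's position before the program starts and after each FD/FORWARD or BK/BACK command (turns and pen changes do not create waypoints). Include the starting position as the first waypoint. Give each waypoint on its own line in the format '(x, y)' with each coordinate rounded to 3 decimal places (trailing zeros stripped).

Answer: (0, 0)
(0, -15)
(-4, -15)

Derivation:
Executing turtle program step by step:
Start: pos=(0,0), heading=0, pen down
LT 90: heading 0 -> 90
LT 270: heading 90 -> 0
RT 90: heading 0 -> 270
FD 15: (0,0) -> (0,-15) [heading=270, draw]
RT 90: heading 270 -> 180
FD 4: (0,-15) -> (-4,-15) [heading=180, draw]
Final: pos=(-4,-15), heading=180, 2 segment(s) drawn
Waypoints (3 total):
(0, 0)
(0, -15)
(-4, -15)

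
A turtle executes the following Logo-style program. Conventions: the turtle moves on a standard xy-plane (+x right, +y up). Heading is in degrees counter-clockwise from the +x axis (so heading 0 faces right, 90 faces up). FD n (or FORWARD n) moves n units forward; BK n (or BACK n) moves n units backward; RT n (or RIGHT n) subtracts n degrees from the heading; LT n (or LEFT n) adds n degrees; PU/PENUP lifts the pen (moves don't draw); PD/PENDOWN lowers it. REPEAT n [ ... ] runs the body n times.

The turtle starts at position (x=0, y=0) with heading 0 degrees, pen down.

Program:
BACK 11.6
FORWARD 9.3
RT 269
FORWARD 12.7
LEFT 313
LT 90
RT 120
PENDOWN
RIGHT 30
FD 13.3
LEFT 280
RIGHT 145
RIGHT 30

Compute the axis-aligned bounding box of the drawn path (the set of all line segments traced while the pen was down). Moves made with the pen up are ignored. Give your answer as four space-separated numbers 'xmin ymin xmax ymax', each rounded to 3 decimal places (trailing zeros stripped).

Answer: -11.6 0 10.263 12.698

Derivation:
Executing turtle program step by step:
Start: pos=(0,0), heading=0, pen down
BK 11.6: (0,0) -> (-11.6,0) [heading=0, draw]
FD 9.3: (-11.6,0) -> (-2.3,0) [heading=0, draw]
RT 269: heading 0 -> 91
FD 12.7: (-2.3,0) -> (-2.522,12.698) [heading=91, draw]
LT 313: heading 91 -> 44
LT 90: heading 44 -> 134
RT 120: heading 134 -> 14
PD: pen down
RT 30: heading 14 -> 344
FD 13.3: (-2.522,12.698) -> (10.263,9.032) [heading=344, draw]
LT 280: heading 344 -> 264
RT 145: heading 264 -> 119
RT 30: heading 119 -> 89
Final: pos=(10.263,9.032), heading=89, 4 segment(s) drawn

Segment endpoints: x in {-11.6, -2.522, -2.3, 0, 10.263}, y in {0, 9.032, 12.698}
xmin=-11.6, ymin=0, xmax=10.263, ymax=12.698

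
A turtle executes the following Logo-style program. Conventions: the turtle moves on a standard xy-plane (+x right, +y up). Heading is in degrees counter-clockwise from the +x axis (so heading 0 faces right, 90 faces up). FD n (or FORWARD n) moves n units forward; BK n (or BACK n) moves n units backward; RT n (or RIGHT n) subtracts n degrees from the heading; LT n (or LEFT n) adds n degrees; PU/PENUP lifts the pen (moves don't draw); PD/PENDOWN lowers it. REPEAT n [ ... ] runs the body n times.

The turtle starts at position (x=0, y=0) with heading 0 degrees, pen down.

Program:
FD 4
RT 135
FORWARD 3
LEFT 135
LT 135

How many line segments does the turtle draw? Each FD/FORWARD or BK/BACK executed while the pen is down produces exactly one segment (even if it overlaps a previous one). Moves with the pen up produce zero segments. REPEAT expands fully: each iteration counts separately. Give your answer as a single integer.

Answer: 2

Derivation:
Executing turtle program step by step:
Start: pos=(0,0), heading=0, pen down
FD 4: (0,0) -> (4,0) [heading=0, draw]
RT 135: heading 0 -> 225
FD 3: (4,0) -> (1.879,-2.121) [heading=225, draw]
LT 135: heading 225 -> 0
LT 135: heading 0 -> 135
Final: pos=(1.879,-2.121), heading=135, 2 segment(s) drawn
Segments drawn: 2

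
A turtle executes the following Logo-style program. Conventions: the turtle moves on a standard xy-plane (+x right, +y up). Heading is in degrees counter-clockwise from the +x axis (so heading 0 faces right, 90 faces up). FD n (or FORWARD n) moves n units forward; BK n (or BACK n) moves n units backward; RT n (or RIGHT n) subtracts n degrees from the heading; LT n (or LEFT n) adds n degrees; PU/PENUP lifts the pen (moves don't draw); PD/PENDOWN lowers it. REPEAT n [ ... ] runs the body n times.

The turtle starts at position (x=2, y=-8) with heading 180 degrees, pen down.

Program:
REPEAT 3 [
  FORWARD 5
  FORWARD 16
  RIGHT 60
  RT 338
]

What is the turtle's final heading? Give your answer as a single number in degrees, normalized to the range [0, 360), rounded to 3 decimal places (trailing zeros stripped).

Executing turtle program step by step:
Start: pos=(2,-8), heading=180, pen down
REPEAT 3 [
  -- iteration 1/3 --
  FD 5: (2,-8) -> (-3,-8) [heading=180, draw]
  FD 16: (-3,-8) -> (-19,-8) [heading=180, draw]
  RT 60: heading 180 -> 120
  RT 338: heading 120 -> 142
  -- iteration 2/3 --
  FD 5: (-19,-8) -> (-22.94,-4.922) [heading=142, draw]
  FD 16: (-22.94,-4.922) -> (-35.548,4.929) [heading=142, draw]
  RT 60: heading 142 -> 82
  RT 338: heading 82 -> 104
  -- iteration 3/3 --
  FD 5: (-35.548,4.929) -> (-36.758,9.78) [heading=104, draw]
  FD 16: (-36.758,9.78) -> (-40.629,25.305) [heading=104, draw]
  RT 60: heading 104 -> 44
  RT 338: heading 44 -> 66
]
Final: pos=(-40.629,25.305), heading=66, 6 segment(s) drawn

Answer: 66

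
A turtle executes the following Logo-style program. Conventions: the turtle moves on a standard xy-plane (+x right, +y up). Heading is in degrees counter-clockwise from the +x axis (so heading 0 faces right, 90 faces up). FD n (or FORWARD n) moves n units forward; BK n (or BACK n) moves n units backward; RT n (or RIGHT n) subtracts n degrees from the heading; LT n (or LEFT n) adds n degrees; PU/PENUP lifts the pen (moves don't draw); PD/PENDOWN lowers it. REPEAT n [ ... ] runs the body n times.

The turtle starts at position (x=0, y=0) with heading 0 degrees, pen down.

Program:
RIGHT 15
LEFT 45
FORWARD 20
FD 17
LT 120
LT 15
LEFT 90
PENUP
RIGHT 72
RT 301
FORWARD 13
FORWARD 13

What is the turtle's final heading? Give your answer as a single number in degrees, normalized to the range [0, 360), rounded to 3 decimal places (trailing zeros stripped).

Answer: 242

Derivation:
Executing turtle program step by step:
Start: pos=(0,0), heading=0, pen down
RT 15: heading 0 -> 345
LT 45: heading 345 -> 30
FD 20: (0,0) -> (17.321,10) [heading=30, draw]
FD 17: (17.321,10) -> (32.043,18.5) [heading=30, draw]
LT 120: heading 30 -> 150
LT 15: heading 150 -> 165
LT 90: heading 165 -> 255
PU: pen up
RT 72: heading 255 -> 183
RT 301: heading 183 -> 242
FD 13: (32.043,18.5) -> (25.94,7.022) [heading=242, move]
FD 13: (25.94,7.022) -> (19.837,-4.457) [heading=242, move]
Final: pos=(19.837,-4.457), heading=242, 2 segment(s) drawn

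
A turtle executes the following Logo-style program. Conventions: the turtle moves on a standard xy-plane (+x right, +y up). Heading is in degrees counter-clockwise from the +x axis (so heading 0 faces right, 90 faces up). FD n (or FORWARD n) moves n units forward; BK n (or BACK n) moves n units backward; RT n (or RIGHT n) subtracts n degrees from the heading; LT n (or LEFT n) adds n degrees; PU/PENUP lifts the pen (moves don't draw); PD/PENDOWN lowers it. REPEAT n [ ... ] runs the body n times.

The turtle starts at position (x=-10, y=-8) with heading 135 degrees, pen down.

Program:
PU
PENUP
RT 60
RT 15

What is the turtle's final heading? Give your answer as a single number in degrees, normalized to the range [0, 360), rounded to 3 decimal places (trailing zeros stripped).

Answer: 60

Derivation:
Executing turtle program step by step:
Start: pos=(-10,-8), heading=135, pen down
PU: pen up
PU: pen up
RT 60: heading 135 -> 75
RT 15: heading 75 -> 60
Final: pos=(-10,-8), heading=60, 0 segment(s) drawn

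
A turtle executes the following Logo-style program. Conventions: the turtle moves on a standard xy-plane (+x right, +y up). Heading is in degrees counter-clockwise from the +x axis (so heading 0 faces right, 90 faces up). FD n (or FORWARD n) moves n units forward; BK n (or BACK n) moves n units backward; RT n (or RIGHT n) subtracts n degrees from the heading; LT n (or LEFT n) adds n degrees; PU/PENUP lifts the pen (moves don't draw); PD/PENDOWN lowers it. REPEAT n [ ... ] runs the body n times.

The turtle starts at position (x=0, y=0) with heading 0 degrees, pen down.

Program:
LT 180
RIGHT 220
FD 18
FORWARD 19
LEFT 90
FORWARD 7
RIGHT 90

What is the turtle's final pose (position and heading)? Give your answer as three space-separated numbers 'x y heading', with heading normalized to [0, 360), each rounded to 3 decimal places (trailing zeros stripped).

Answer: 32.843 -18.421 320

Derivation:
Executing turtle program step by step:
Start: pos=(0,0), heading=0, pen down
LT 180: heading 0 -> 180
RT 220: heading 180 -> 320
FD 18: (0,0) -> (13.789,-11.57) [heading=320, draw]
FD 19: (13.789,-11.57) -> (28.344,-23.783) [heading=320, draw]
LT 90: heading 320 -> 50
FD 7: (28.344,-23.783) -> (32.843,-18.421) [heading=50, draw]
RT 90: heading 50 -> 320
Final: pos=(32.843,-18.421), heading=320, 3 segment(s) drawn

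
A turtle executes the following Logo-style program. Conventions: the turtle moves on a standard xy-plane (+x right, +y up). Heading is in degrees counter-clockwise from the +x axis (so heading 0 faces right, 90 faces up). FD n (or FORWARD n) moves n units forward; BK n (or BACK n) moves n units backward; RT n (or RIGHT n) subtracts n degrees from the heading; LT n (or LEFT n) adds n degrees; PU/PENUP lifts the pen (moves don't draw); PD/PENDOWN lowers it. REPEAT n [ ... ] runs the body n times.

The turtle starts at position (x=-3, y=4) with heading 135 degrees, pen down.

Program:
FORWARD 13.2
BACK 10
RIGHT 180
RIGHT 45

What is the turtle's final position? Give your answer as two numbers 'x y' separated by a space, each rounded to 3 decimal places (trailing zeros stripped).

Answer: -5.263 6.263

Derivation:
Executing turtle program step by step:
Start: pos=(-3,4), heading=135, pen down
FD 13.2: (-3,4) -> (-12.334,13.334) [heading=135, draw]
BK 10: (-12.334,13.334) -> (-5.263,6.263) [heading=135, draw]
RT 180: heading 135 -> 315
RT 45: heading 315 -> 270
Final: pos=(-5.263,6.263), heading=270, 2 segment(s) drawn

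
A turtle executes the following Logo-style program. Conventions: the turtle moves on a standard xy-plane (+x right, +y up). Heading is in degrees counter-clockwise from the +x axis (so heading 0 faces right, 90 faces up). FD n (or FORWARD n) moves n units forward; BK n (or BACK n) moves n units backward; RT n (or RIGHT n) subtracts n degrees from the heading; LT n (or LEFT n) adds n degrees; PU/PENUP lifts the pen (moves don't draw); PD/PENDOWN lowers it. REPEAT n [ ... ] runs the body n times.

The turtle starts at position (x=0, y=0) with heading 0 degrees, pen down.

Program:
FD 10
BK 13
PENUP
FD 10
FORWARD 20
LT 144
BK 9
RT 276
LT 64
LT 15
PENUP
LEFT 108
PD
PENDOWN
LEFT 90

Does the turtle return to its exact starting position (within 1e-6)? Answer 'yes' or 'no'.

Answer: no

Derivation:
Executing turtle program step by step:
Start: pos=(0,0), heading=0, pen down
FD 10: (0,0) -> (10,0) [heading=0, draw]
BK 13: (10,0) -> (-3,0) [heading=0, draw]
PU: pen up
FD 10: (-3,0) -> (7,0) [heading=0, move]
FD 20: (7,0) -> (27,0) [heading=0, move]
LT 144: heading 0 -> 144
BK 9: (27,0) -> (34.281,-5.29) [heading=144, move]
RT 276: heading 144 -> 228
LT 64: heading 228 -> 292
LT 15: heading 292 -> 307
PU: pen up
LT 108: heading 307 -> 55
PD: pen down
PD: pen down
LT 90: heading 55 -> 145
Final: pos=(34.281,-5.29), heading=145, 2 segment(s) drawn

Start position: (0, 0)
Final position: (34.281, -5.29)
Distance = 34.687; >= 1e-6 -> NOT closed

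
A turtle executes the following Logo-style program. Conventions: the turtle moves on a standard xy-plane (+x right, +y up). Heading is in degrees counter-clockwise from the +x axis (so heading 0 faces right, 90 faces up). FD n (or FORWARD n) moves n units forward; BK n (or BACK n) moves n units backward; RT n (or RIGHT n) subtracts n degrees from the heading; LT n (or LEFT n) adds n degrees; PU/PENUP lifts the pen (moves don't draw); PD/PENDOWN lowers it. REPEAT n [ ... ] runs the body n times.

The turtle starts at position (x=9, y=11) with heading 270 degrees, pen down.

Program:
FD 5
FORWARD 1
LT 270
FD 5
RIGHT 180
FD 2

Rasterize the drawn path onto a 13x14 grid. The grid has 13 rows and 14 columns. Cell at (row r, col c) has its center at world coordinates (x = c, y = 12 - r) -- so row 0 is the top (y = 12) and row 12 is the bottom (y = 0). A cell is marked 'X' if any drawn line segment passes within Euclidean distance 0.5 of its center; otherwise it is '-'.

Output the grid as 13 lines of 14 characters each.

Answer: --------------
---------X----
---------X----
---------X----
---------X----
---------X----
---------X----
----XXXXXX----
--------------
--------------
--------------
--------------
--------------

Derivation:
Segment 0: (9,11) -> (9,6)
Segment 1: (9,6) -> (9,5)
Segment 2: (9,5) -> (4,5)
Segment 3: (4,5) -> (6,5)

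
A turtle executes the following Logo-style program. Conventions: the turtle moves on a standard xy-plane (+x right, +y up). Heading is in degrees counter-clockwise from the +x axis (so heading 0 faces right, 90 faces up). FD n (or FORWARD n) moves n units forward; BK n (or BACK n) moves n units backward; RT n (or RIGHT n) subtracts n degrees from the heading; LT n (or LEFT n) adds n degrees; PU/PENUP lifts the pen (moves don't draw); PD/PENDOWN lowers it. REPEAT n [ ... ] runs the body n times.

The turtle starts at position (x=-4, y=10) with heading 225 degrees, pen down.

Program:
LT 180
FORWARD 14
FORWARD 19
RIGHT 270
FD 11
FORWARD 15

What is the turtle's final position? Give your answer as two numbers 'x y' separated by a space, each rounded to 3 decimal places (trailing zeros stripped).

Answer: 0.95 51.719

Derivation:
Executing turtle program step by step:
Start: pos=(-4,10), heading=225, pen down
LT 180: heading 225 -> 45
FD 14: (-4,10) -> (5.899,19.899) [heading=45, draw]
FD 19: (5.899,19.899) -> (19.335,33.335) [heading=45, draw]
RT 270: heading 45 -> 135
FD 11: (19.335,33.335) -> (11.556,41.113) [heading=135, draw]
FD 15: (11.556,41.113) -> (0.95,51.719) [heading=135, draw]
Final: pos=(0.95,51.719), heading=135, 4 segment(s) drawn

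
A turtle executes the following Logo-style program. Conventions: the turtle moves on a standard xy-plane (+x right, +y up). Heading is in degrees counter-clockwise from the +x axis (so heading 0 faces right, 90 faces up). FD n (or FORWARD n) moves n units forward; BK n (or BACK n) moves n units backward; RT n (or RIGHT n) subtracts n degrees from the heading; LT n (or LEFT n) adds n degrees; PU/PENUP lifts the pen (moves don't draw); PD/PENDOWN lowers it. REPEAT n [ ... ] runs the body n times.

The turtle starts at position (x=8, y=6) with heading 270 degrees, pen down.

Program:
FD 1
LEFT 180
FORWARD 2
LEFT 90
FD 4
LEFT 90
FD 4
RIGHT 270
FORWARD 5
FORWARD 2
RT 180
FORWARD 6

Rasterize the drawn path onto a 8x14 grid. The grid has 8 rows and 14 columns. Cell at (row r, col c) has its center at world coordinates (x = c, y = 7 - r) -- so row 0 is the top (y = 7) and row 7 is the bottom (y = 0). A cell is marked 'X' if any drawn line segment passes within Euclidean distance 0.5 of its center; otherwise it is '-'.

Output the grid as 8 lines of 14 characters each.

Segment 0: (8,6) -> (8,5)
Segment 1: (8,5) -> (8,7)
Segment 2: (8,7) -> (4,7)
Segment 3: (4,7) -> (4,3)
Segment 4: (4,3) -> (9,3)
Segment 5: (9,3) -> (11,3)
Segment 6: (11,3) -> (5,3)

Answer: ----XXXXX-----
----X---X-----
----X---X-----
----X---------
----XXXXXXXX--
--------------
--------------
--------------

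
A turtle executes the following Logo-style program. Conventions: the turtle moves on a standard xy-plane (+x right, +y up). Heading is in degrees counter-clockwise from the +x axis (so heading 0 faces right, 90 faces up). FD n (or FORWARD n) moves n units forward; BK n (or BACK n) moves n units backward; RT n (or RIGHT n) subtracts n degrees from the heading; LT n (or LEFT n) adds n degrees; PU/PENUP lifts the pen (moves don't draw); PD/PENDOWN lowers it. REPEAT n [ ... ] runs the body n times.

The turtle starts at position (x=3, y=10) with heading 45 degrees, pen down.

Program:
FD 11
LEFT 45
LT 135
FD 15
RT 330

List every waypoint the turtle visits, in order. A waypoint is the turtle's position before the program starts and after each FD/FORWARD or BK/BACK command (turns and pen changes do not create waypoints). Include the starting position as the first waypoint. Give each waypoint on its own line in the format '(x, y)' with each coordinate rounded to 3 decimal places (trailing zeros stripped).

Executing turtle program step by step:
Start: pos=(3,10), heading=45, pen down
FD 11: (3,10) -> (10.778,17.778) [heading=45, draw]
LT 45: heading 45 -> 90
LT 135: heading 90 -> 225
FD 15: (10.778,17.778) -> (0.172,7.172) [heading=225, draw]
RT 330: heading 225 -> 255
Final: pos=(0.172,7.172), heading=255, 2 segment(s) drawn
Waypoints (3 total):
(3, 10)
(10.778, 17.778)
(0.172, 7.172)

Answer: (3, 10)
(10.778, 17.778)
(0.172, 7.172)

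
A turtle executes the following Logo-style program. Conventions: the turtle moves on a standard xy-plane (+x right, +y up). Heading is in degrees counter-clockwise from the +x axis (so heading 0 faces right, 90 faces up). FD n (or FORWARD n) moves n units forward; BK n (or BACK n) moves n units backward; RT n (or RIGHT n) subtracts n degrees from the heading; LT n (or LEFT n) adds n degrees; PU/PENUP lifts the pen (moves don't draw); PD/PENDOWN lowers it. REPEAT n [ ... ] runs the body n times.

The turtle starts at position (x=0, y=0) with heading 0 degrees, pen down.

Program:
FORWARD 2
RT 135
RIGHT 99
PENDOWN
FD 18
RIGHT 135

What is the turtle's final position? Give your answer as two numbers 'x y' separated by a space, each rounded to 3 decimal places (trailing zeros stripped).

Executing turtle program step by step:
Start: pos=(0,0), heading=0, pen down
FD 2: (0,0) -> (2,0) [heading=0, draw]
RT 135: heading 0 -> 225
RT 99: heading 225 -> 126
PD: pen down
FD 18: (2,0) -> (-8.58,14.562) [heading=126, draw]
RT 135: heading 126 -> 351
Final: pos=(-8.58,14.562), heading=351, 2 segment(s) drawn

Answer: -8.58 14.562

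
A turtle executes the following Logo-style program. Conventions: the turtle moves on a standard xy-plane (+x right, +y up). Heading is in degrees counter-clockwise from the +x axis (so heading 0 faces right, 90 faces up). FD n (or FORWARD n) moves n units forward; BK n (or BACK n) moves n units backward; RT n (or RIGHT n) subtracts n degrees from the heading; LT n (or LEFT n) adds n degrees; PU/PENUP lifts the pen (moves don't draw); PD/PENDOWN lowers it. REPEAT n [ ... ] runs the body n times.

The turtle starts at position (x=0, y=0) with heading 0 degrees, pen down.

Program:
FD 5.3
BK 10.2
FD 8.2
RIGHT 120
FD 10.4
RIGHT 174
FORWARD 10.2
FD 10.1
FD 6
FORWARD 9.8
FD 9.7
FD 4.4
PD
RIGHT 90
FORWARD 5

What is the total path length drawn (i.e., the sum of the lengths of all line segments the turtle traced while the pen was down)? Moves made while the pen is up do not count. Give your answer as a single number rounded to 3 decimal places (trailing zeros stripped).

Executing turtle program step by step:
Start: pos=(0,0), heading=0, pen down
FD 5.3: (0,0) -> (5.3,0) [heading=0, draw]
BK 10.2: (5.3,0) -> (-4.9,0) [heading=0, draw]
FD 8.2: (-4.9,0) -> (3.3,0) [heading=0, draw]
RT 120: heading 0 -> 240
FD 10.4: (3.3,0) -> (-1.9,-9.007) [heading=240, draw]
RT 174: heading 240 -> 66
FD 10.2: (-1.9,-9.007) -> (2.249,0.311) [heading=66, draw]
FD 10.1: (2.249,0.311) -> (6.357,9.538) [heading=66, draw]
FD 6: (6.357,9.538) -> (8.797,15.02) [heading=66, draw]
FD 9.8: (8.797,15.02) -> (12.783,23.972) [heading=66, draw]
FD 9.7: (12.783,23.972) -> (16.729,32.834) [heading=66, draw]
FD 4.4: (16.729,32.834) -> (18.518,36.853) [heading=66, draw]
PD: pen down
RT 90: heading 66 -> 336
FD 5: (18.518,36.853) -> (23.086,34.82) [heading=336, draw]
Final: pos=(23.086,34.82), heading=336, 11 segment(s) drawn

Segment lengths:
  seg 1: (0,0) -> (5.3,0), length = 5.3
  seg 2: (5.3,0) -> (-4.9,0), length = 10.2
  seg 3: (-4.9,0) -> (3.3,0), length = 8.2
  seg 4: (3.3,0) -> (-1.9,-9.007), length = 10.4
  seg 5: (-1.9,-9.007) -> (2.249,0.311), length = 10.2
  seg 6: (2.249,0.311) -> (6.357,9.538), length = 10.1
  seg 7: (6.357,9.538) -> (8.797,15.02), length = 6
  seg 8: (8.797,15.02) -> (12.783,23.972), length = 9.8
  seg 9: (12.783,23.972) -> (16.729,32.834), length = 9.7
  seg 10: (16.729,32.834) -> (18.518,36.853), length = 4.4
  seg 11: (18.518,36.853) -> (23.086,34.82), length = 5
Total = 89.3

Answer: 89.3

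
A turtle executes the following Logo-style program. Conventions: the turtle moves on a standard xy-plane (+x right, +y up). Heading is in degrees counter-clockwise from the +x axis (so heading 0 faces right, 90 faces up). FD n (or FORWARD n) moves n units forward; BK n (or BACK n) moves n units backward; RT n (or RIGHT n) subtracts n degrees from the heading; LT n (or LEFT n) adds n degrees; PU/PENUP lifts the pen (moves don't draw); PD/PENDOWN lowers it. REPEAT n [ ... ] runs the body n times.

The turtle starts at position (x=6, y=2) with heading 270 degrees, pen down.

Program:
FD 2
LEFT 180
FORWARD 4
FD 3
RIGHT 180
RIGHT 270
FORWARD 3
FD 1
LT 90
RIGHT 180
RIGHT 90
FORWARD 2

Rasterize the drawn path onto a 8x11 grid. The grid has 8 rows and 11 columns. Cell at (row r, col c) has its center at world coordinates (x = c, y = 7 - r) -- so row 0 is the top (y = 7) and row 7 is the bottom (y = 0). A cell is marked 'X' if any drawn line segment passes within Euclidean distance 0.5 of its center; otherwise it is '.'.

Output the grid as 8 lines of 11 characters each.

Segment 0: (6,2) -> (6,0)
Segment 1: (6,0) -> (6,4)
Segment 2: (6,4) -> (6,7)
Segment 3: (6,7) -> (9,7)
Segment 4: (9,7) -> (10,7)
Segment 5: (10,7) -> (8,7)

Answer: ......XXXXX
......X....
......X....
......X....
......X....
......X....
......X....
......X....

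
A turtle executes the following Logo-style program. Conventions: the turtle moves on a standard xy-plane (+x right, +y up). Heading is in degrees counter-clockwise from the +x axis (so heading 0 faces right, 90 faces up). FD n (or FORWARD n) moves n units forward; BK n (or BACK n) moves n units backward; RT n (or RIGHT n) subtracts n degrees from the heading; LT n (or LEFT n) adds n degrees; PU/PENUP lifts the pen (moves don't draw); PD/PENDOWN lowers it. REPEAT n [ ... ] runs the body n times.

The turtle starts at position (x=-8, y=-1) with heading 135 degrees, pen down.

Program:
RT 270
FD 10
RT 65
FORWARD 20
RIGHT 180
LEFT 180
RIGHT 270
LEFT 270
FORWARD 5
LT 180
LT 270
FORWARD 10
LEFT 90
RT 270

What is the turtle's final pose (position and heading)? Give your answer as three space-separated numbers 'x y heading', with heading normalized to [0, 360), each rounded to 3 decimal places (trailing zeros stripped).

Executing turtle program step by step:
Start: pos=(-8,-1), heading=135, pen down
RT 270: heading 135 -> 225
FD 10: (-8,-1) -> (-15.071,-8.071) [heading=225, draw]
RT 65: heading 225 -> 160
FD 20: (-15.071,-8.071) -> (-33.865,-1.231) [heading=160, draw]
RT 180: heading 160 -> 340
LT 180: heading 340 -> 160
RT 270: heading 160 -> 250
LT 270: heading 250 -> 160
FD 5: (-33.865,-1.231) -> (-38.563,0.479) [heading=160, draw]
LT 180: heading 160 -> 340
LT 270: heading 340 -> 250
FD 10: (-38.563,0.479) -> (-41.984,-8.917) [heading=250, draw]
LT 90: heading 250 -> 340
RT 270: heading 340 -> 70
Final: pos=(-41.984,-8.917), heading=70, 4 segment(s) drawn

Answer: -41.984 -8.917 70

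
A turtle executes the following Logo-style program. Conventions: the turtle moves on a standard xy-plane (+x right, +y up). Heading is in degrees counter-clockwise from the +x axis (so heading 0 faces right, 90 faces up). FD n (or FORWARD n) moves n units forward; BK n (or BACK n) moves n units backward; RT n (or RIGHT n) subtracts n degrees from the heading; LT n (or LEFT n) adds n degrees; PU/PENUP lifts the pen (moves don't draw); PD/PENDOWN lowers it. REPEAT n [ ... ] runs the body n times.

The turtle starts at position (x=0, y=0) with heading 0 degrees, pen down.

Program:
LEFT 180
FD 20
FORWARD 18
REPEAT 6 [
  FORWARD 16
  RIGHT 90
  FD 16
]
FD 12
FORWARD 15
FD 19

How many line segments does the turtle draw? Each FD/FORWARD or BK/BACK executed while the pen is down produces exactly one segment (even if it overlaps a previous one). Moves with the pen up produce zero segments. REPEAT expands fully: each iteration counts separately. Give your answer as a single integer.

Executing turtle program step by step:
Start: pos=(0,0), heading=0, pen down
LT 180: heading 0 -> 180
FD 20: (0,0) -> (-20,0) [heading=180, draw]
FD 18: (-20,0) -> (-38,0) [heading=180, draw]
REPEAT 6 [
  -- iteration 1/6 --
  FD 16: (-38,0) -> (-54,0) [heading=180, draw]
  RT 90: heading 180 -> 90
  FD 16: (-54,0) -> (-54,16) [heading=90, draw]
  -- iteration 2/6 --
  FD 16: (-54,16) -> (-54,32) [heading=90, draw]
  RT 90: heading 90 -> 0
  FD 16: (-54,32) -> (-38,32) [heading=0, draw]
  -- iteration 3/6 --
  FD 16: (-38,32) -> (-22,32) [heading=0, draw]
  RT 90: heading 0 -> 270
  FD 16: (-22,32) -> (-22,16) [heading=270, draw]
  -- iteration 4/6 --
  FD 16: (-22,16) -> (-22,0) [heading=270, draw]
  RT 90: heading 270 -> 180
  FD 16: (-22,0) -> (-38,0) [heading=180, draw]
  -- iteration 5/6 --
  FD 16: (-38,0) -> (-54,0) [heading=180, draw]
  RT 90: heading 180 -> 90
  FD 16: (-54,0) -> (-54,16) [heading=90, draw]
  -- iteration 6/6 --
  FD 16: (-54,16) -> (-54,32) [heading=90, draw]
  RT 90: heading 90 -> 0
  FD 16: (-54,32) -> (-38,32) [heading=0, draw]
]
FD 12: (-38,32) -> (-26,32) [heading=0, draw]
FD 15: (-26,32) -> (-11,32) [heading=0, draw]
FD 19: (-11,32) -> (8,32) [heading=0, draw]
Final: pos=(8,32), heading=0, 17 segment(s) drawn
Segments drawn: 17

Answer: 17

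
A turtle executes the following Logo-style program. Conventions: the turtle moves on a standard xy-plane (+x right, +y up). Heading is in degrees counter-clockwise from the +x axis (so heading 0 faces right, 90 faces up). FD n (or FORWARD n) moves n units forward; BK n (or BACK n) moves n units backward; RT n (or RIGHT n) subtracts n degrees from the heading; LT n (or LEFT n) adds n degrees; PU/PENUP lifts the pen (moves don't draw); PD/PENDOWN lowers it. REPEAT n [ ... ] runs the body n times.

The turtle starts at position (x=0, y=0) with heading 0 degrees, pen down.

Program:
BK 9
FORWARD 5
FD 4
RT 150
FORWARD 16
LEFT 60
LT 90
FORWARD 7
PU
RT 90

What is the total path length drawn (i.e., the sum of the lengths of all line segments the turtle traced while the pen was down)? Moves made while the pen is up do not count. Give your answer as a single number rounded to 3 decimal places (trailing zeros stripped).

Answer: 41

Derivation:
Executing turtle program step by step:
Start: pos=(0,0), heading=0, pen down
BK 9: (0,0) -> (-9,0) [heading=0, draw]
FD 5: (-9,0) -> (-4,0) [heading=0, draw]
FD 4: (-4,0) -> (0,0) [heading=0, draw]
RT 150: heading 0 -> 210
FD 16: (0,0) -> (-13.856,-8) [heading=210, draw]
LT 60: heading 210 -> 270
LT 90: heading 270 -> 0
FD 7: (-13.856,-8) -> (-6.856,-8) [heading=0, draw]
PU: pen up
RT 90: heading 0 -> 270
Final: pos=(-6.856,-8), heading=270, 5 segment(s) drawn

Segment lengths:
  seg 1: (0,0) -> (-9,0), length = 9
  seg 2: (-9,0) -> (-4,0), length = 5
  seg 3: (-4,0) -> (0,0), length = 4
  seg 4: (0,0) -> (-13.856,-8), length = 16
  seg 5: (-13.856,-8) -> (-6.856,-8), length = 7
Total = 41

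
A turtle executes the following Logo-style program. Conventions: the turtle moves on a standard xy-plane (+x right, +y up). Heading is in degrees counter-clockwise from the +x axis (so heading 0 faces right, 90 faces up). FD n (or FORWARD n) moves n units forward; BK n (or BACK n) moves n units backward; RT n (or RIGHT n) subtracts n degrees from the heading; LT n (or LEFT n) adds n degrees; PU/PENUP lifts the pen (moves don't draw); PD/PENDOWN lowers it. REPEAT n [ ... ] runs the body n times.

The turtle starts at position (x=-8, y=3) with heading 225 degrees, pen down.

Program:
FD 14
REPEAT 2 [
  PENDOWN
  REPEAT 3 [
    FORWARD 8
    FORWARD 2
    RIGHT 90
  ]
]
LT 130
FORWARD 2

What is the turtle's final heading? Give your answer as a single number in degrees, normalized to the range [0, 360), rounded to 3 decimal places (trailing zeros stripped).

Answer: 175

Derivation:
Executing turtle program step by step:
Start: pos=(-8,3), heading=225, pen down
FD 14: (-8,3) -> (-17.899,-6.899) [heading=225, draw]
REPEAT 2 [
  -- iteration 1/2 --
  PD: pen down
  REPEAT 3 [
    -- iteration 1/3 --
    FD 8: (-17.899,-6.899) -> (-23.556,-12.556) [heading=225, draw]
    FD 2: (-23.556,-12.556) -> (-24.971,-13.971) [heading=225, draw]
    RT 90: heading 225 -> 135
    -- iteration 2/3 --
    FD 8: (-24.971,-13.971) -> (-30.627,-8.314) [heading=135, draw]
    FD 2: (-30.627,-8.314) -> (-32.042,-6.899) [heading=135, draw]
    RT 90: heading 135 -> 45
    -- iteration 3/3 --
    FD 8: (-32.042,-6.899) -> (-26.385,-1.243) [heading=45, draw]
    FD 2: (-26.385,-1.243) -> (-24.971,0.172) [heading=45, draw]
    RT 90: heading 45 -> 315
  ]
  -- iteration 2/2 --
  PD: pen down
  REPEAT 3 [
    -- iteration 1/3 --
    FD 8: (-24.971,0.172) -> (-19.314,-5.485) [heading=315, draw]
    FD 2: (-19.314,-5.485) -> (-17.899,-6.899) [heading=315, draw]
    RT 90: heading 315 -> 225
    -- iteration 2/3 --
    FD 8: (-17.899,-6.899) -> (-23.556,-12.556) [heading=225, draw]
    FD 2: (-23.556,-12.556) -> (-24.971,-13.971) [heading=225, draw]
    RT 90: heading 225 -> 135
    -- iteration 3/3 --
    FD 8: (-24.971,-13.971) -> (-30.627,-8.314) [heading=135, draw]
    FD 2: (-30.627,-8.314) -> (-32.042,-6.899) [heading=135, draw]
    RT 90: heading 135 -> 45
  ]
]
LT 130: heading 45 -> 175
FD 2: (-32.042,-6.899) -> (-34.034,-6.725) [heading=175, draw]
Final: pos=(-34.034,-6.725), heading=175, 14 segment(s) drawn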